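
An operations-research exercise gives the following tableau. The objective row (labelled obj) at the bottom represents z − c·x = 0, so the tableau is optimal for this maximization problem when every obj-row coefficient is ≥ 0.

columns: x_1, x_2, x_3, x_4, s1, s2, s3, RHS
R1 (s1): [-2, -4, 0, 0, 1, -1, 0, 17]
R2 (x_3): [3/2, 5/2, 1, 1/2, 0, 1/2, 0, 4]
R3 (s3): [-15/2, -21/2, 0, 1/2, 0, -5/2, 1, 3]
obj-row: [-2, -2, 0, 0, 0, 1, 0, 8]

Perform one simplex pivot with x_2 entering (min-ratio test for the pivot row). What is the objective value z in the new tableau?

56/5

Ratio test on column x_2 — row 1: entry -4 ≤ 0; row 2: 4/(5/2) = 8/5; row 3: entry -21/2 ≤ 0. Minimum is 8/5 at row 2 (x_3 leaves); pivot element 5/2.
Pivot on row 2; the obj-row RHS becomes 8 − (-2)·(8/5) = 56/5.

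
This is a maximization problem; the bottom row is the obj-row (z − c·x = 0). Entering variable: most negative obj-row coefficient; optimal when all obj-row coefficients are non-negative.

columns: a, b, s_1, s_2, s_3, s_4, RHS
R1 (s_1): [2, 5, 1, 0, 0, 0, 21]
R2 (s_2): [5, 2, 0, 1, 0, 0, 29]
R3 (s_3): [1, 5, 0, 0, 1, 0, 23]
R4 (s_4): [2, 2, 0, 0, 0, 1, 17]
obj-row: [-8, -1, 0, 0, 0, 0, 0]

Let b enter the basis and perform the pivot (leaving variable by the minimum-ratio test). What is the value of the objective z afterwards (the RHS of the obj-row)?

Ratio test on column b — row 1: 21/5 = 21/5; row 2: 29/2 = 29/2; row 3: 23/5 = 23/5; row 4: 17/2 = 17/2. Minimum is 21/5 at row 1 (s_1 leaves); pivot element 5.
Pivot on row 1; the obj-row RHS becomes 0 − (-1)·(21/5) = 21/5.

21/5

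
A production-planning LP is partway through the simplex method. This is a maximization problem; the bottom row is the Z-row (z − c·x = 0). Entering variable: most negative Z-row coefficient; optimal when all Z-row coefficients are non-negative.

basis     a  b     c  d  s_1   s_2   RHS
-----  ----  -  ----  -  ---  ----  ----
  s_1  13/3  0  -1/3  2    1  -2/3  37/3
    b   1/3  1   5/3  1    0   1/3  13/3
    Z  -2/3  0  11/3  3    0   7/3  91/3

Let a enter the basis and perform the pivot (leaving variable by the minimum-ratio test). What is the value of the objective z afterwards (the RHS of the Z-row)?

419/13

Ratio test on column a — row 1: (37/3)/(13/3) = 37/13; row 2: (13/3)/(1/3) = 13. Minimum is 37/13 at row 1 (s_1 leaves); pivot element 13/3.
Pivot on row 1; the Z-row RHS becomes 91/3 − (-2/3)·(37/13) = 419/13.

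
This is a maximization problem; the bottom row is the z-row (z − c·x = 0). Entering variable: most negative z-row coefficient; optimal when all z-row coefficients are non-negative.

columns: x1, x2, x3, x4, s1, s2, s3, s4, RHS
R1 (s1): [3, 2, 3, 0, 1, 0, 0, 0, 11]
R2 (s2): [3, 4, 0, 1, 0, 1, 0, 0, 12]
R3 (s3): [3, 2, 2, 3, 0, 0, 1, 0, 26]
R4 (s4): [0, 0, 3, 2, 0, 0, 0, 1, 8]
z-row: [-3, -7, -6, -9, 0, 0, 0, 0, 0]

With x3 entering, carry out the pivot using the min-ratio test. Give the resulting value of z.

16

Ratio test on column x3 — row 1: 11/3 = 11/3; row 2: entry 0 ≤ 0; row 3: 26/2 = 13; row 4: 8/3 = 8/3. Minimum is 8/3 at row 4 (s4 leaves); pivot element 3.
Pivot on row 4; the z-row RHS becomes 0 − (-6)·(8/3) = 16.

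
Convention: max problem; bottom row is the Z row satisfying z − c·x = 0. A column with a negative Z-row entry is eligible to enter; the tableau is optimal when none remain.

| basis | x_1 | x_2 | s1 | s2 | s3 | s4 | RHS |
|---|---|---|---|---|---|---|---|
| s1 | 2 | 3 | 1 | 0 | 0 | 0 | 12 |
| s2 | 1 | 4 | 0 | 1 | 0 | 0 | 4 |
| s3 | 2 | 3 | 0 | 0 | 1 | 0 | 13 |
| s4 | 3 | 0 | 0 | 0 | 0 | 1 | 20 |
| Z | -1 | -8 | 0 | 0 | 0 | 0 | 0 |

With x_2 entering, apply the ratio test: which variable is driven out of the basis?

Column x_2 entries and ratios — s1: 12/3 = 4; s2: 4/4 = 1; s3: 13/3 = 13/3; s4: 0 ≤ 0, skip.
Smallest ratio is 1 in the row of s2, so s2 leaves.

s2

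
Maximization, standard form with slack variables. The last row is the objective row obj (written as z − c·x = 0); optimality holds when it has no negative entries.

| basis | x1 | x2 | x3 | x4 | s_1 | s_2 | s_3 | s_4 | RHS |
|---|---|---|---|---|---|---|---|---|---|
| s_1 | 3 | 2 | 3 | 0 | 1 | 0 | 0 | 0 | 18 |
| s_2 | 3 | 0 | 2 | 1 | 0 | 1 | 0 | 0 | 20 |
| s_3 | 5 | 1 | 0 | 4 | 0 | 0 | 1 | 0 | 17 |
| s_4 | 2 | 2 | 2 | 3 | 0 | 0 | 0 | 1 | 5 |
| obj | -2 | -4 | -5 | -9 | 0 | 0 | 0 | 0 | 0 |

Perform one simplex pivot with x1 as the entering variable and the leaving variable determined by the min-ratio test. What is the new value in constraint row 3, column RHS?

Ratio test on column x1 — row 1: 18/3 = 6; row 2: 20/3 = 20/3; row 3: 17/5 = 17/5; row 4: 5/2 = 5/2. Minimum is 5/2 at row 4 (s_4 leaves); pivot element 2.
Divide row 4 by 2; eliminate column x1 from the other rows.
Row 3 update in column RHS: 17 − 5·(5/2) = 9/2.

9/2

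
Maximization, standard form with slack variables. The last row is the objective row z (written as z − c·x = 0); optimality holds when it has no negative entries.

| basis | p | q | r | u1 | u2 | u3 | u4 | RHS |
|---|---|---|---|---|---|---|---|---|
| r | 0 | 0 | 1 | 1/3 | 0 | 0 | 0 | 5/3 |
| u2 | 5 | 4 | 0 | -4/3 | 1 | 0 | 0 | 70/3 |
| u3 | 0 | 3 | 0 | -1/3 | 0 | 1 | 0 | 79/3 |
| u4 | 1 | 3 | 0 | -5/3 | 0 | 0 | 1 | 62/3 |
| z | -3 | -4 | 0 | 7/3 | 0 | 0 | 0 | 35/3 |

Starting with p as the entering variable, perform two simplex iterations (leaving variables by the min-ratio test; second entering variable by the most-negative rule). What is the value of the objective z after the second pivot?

Ratio test on column p — row 1: entry 0 ≤ 0; row 2: (70/3)/5 = 14/3; row 3: entry 0 ≤ 0; row 4: (62/3)/1 = 62/3. Minimum is 14/3 at row 2 (u2 leaves); pivot element 5.
Pivot on row 2; the z-row RHS becomes 35/3 − (-3)·(14/3) = 77/3.
Next entering variable (most negative z-row entry -8/5): q.
Ratio test on column q — row 1: entry 0 ≤ 0; row 2: (14/3)/(4/5) = 35/6; row 3: (79/3)/3 = 79/9; row 4: 16/(11/5) = 80/11. Minimum is 35/6 at row 2 (p leaves); pivot element 4/5.
After the second pivot the z-row RHS is 77/3 − (-8/5)·(35/6) = 35.

35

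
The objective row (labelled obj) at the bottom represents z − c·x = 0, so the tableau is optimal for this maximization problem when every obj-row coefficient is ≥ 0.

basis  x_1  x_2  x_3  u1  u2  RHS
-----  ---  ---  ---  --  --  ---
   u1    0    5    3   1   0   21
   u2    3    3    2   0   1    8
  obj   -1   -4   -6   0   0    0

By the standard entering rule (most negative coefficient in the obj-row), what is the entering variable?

Negative obj-row entries: x_1: -1, x_2: -4, x_3: -6.
The most negative is -6 in column x_3, so x_3 enters.

x_3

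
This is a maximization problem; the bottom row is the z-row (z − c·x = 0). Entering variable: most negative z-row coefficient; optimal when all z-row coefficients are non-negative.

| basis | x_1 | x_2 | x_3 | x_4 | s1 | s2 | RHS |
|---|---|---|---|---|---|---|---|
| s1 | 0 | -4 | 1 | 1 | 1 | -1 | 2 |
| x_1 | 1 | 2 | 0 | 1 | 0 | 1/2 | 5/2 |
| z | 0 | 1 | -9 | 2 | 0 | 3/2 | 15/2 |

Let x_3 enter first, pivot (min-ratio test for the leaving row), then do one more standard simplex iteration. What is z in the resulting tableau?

277/4

Ratio test on column x_3 — row 1: 2/1 = 2; row 2: entry 0 ≤ 0. Minimum is 2 at row 1 (s1 leaves); pivot element 1.
Pivot on row 1; the z-row RHS becomes 15/2 − (-9)·2 = 51/2.
Next entering variable (most negative z-row entry -35): x_2.
Ratio test on column x_2 — row 1: entry -4 ≤ 0; row 2: (5/2)/2 = 5/4. Minimum is 5/4 at row 2 (x_1 leaves); pivot element 2.
After the second pivot the z-row RHS is 51/2 − (-35)·(5/4) = 277/4.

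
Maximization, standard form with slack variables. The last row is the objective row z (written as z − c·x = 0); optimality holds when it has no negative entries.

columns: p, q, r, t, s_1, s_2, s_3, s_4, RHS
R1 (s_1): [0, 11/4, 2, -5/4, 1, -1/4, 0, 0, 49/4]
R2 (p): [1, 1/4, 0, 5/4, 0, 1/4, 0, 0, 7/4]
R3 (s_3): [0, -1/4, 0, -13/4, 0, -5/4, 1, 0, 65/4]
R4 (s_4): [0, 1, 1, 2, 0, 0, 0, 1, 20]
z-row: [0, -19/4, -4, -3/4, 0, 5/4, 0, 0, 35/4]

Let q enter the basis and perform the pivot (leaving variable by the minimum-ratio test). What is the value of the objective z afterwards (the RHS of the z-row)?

329/11

Ratio test on column q — row 1: (49/4)/(11/4) = 49/11; row 2: (7/4)/(1/4) = 7; row 3: entry -1/4 ≤ 0; row 4: 20/1 = 20. Minimum is 49/11 at row 1 (s_1 leaves); pivot element 11/4.
Pivot on row 1; the z-row RHS becomes 35/4 − (-19/4)·(49/11) = 329/11.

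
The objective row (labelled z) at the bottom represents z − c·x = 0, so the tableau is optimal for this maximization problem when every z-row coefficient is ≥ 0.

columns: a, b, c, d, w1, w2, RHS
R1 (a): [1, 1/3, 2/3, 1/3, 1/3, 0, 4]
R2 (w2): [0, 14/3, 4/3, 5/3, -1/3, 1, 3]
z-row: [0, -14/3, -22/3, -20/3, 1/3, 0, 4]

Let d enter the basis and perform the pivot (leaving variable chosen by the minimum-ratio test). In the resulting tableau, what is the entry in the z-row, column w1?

Ratio test on column d — row 1: 4/(1/3) = 12; row 2: 3/(5/3) = 9/5. Minimum is 9/5 at row 2 (w2 leaves); pivot element 5/3.
Divide row 2 by 5/3; eliminate column d from the other rows.
z-row update in column w1: 1/3 − (-20/3)·(-1/5) = -1.

-1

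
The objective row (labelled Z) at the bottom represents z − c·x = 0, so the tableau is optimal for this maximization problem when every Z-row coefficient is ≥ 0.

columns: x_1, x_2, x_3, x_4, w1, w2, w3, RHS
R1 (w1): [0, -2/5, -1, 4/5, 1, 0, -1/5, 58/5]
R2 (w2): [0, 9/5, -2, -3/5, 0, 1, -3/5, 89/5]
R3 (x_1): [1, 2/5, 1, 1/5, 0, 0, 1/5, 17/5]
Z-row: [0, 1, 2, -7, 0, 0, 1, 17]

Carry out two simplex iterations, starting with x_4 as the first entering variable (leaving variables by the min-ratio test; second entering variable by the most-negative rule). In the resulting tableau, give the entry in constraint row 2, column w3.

Ratio test on column x_4 — row 1: (58/5)/(4/5) = 29/2; row 2: entry -3/5 ≤ 0; row 3: (17/5)/(1/5) = 17. Minimum is 29/2 at row 1 (w1 leaves); pivot element 4/5.
Divide row 1 by 4/5; eliminate column x_4 from the other rows.
Second iteration: most negative Z-row entry is -27/4 in column x_3, so x_3 enters.
Ratio test on column x_3 — row 1: entry -5/4 ≤ 0; row 2: entry -11/4 ≤ 0; row 3: (1/2)/(5/4) = 2/5. Minimum is 2/5 at row 3 (x_1 leaves); pivot element 5/4.
Divide row 3 by 5/4; eliminate column x_3 from the other rows.
After both pivots, the entry at constraint row 2, column w3 is -1/5.

-1/5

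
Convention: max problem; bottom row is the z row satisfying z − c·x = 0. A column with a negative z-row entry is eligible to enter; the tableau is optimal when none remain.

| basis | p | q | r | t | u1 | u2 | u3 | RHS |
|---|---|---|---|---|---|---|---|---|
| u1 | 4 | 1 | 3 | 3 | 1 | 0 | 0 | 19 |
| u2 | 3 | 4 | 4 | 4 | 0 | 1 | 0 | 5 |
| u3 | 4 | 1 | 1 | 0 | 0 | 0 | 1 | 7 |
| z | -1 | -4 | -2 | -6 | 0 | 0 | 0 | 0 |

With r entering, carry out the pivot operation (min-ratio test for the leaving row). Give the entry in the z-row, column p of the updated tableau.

Ratio test on column r — row 1: 19/3 = 19/3; row 2: 5/4 = 5/4; row 3: 7/1 = 7. Minimum is 5/4 at row 2 (u2 leaves); pivot element 4.
Divide row 2 by 4; eliminate column r from the other rows.
z-row update in column p: -1 − (-2)·(3/4) = 1/2.

1/2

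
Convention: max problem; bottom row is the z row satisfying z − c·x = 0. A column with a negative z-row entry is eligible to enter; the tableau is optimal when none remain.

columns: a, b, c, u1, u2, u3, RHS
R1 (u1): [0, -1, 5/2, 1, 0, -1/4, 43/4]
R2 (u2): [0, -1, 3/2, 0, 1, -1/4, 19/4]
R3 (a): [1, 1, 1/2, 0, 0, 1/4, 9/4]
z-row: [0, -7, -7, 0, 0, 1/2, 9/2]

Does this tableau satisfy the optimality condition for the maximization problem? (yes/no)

no

The z-row has a negative entry -7 in column b, so it is not optimal.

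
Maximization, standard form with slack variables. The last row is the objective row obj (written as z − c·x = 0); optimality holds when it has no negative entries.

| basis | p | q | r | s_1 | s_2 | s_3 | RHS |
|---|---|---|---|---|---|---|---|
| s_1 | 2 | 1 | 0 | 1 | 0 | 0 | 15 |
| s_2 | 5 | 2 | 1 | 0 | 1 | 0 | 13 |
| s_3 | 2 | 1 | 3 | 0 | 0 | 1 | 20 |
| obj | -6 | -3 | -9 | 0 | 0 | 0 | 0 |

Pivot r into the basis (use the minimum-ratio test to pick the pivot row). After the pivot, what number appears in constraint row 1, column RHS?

15

Ratio test on column r — row 1: entry 0 ≤ 0; row 2: 13/1 = 13; row 3: 20/3 = 20/3. Minimum is 20/3 at row 3 (s_3 leaves); pivot element 3.
Divide row 3 by 3; eliminate column r from the other rows.
Row 1 update in column RHS: 15 − 0·(20/3) = 15.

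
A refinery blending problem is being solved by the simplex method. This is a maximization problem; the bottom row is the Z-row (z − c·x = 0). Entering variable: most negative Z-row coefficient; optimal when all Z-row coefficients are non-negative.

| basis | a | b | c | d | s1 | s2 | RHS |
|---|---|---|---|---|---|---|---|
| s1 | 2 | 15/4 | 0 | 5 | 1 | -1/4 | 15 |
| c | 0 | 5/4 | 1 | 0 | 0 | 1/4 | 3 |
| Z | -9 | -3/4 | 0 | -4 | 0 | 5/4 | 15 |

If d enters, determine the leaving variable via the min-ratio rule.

Column d entries and ratios — s1: 15/5 = 3; c: 0 ≤ 0, skip.
Smallest ratio is 3 in the row of s1, so s1 leaves.

s1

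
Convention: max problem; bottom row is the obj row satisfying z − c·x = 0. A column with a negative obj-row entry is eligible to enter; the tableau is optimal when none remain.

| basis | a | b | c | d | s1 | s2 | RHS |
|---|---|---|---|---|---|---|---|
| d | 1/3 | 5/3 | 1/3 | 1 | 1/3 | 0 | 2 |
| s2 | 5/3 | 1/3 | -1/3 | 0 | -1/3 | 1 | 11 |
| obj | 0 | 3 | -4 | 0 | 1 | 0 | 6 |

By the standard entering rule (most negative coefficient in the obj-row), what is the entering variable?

Negative obj-row entries: c: -4.
The most negative is -4 in column c, so c enters.

c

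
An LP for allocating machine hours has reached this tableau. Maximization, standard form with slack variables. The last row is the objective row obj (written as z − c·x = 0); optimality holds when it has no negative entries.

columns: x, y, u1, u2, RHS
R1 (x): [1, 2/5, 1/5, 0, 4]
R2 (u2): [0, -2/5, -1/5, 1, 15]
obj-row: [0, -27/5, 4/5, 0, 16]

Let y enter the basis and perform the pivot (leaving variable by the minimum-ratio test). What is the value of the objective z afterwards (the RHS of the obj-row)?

Ratio test on column y — row 1: 4/(2/5) = 10; row 2: entry -2/5 ≤ 0. Minimum is 10 at row 1 (x leaves); pivot element 2/5.
Pivot on row 1; the obj-row RHS becomes 16 − (-27/5)·10 = 70.

70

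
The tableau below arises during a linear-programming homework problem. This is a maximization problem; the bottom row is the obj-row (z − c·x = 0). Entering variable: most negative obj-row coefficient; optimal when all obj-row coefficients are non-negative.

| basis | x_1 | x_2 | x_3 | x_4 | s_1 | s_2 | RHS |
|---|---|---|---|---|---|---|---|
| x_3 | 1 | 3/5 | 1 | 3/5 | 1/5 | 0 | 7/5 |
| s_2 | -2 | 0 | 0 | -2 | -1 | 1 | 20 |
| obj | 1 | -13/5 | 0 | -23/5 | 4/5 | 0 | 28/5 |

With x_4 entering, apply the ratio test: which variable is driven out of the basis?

Column x_4 entries and ratios — x_3: (7/5)/(3/5) = 7/3; s_2: -2 ≤ 0, skip.
Smallest ratio is 7/3 in the row of x_3, so x_3 leaves.

x_3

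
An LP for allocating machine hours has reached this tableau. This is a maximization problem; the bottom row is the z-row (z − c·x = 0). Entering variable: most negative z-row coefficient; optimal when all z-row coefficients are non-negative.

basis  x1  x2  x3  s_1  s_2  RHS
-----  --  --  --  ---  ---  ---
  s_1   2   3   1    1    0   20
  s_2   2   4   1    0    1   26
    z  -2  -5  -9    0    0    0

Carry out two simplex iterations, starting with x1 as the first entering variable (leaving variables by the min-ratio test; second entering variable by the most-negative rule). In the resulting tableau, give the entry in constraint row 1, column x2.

3

Ratio test on column x1 — row 1: 20/2 = 10; row 2: 26/2 = 13. Minimum is 10 at row 1 (s_1 leaves); pivot element 2.
Divide row 1 by 2; eliminate column x1 from the other rows.
Second iteration: most negative z-row entry is -8 in column x3, so x3 enters.
Ratio test on column x3 — row 1: 10/(1/2) = 20; row 2: entry 0 ≤ 0. Minimum is 20 at row 1 (x1 leaves); pivot element 1/2.
Divide row 1 by 1/2; eliminate column x3 from the other rows.
After both pivots, the entry at constraint row 1, column x2 is 3.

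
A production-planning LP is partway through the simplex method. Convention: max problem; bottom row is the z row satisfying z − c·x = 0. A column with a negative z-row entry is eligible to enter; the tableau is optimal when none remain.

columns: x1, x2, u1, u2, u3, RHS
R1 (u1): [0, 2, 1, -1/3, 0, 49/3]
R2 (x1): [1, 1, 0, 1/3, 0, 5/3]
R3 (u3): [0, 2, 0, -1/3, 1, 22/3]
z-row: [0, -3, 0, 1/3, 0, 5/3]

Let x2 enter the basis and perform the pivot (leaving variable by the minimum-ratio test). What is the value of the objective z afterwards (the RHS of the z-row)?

20/3

Ratio test on column x2 — row 1: (49/3)/2 = 49/6; row 2: (5/3)/1 = 5/3; row 3: (22/3)/2 = 11/3. Minimum is 5/3 at row 2 (x1 leaves); pivot element 1.
Pivot on row 2; the z-row RHS becomes 5/3 − (-3)·(5/3) = 20/3.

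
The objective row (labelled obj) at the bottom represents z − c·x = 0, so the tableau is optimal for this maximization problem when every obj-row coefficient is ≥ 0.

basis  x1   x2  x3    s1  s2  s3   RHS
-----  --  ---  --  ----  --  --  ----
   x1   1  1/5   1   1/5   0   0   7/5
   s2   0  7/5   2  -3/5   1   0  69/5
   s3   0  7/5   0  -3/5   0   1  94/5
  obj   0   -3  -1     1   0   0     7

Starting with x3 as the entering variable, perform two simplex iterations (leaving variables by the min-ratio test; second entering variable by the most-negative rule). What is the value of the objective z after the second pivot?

Ratio test on column x3 — row 1: (7/5)/1 = 7/5; row 2: (69/5)/2 = 69/10; row 3: entry 0 ≤ 0. Minimum is 7/5 at row 1 (x1 leaves); pivot element 1.
Pivot on row 1; the obj-row RHS becomes 7 − (-1)·(7/5) = 42/5.
Next entering variable (most negative obj-row entry -14/5): x2.
Ratio test on column x2 — row 1: (7/5)/(1/5) = 7; row 2: 11/1 = 11; row 3: (94/5)/(7/5) = 94/7. Minimum is 7 at row 1 (x3 leaves); pivot element 1/5.
After the second pivot the obj-row RHS is 42/5 − (-14/5)·7 = 28.

28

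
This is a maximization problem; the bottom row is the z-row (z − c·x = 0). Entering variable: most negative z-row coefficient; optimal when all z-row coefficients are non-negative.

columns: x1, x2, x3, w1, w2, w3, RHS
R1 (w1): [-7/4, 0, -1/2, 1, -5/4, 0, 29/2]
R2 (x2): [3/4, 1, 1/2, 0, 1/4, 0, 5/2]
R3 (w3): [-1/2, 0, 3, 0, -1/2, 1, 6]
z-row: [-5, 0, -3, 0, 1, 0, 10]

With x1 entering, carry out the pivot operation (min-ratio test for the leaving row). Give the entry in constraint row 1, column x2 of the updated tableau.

Ratio test on column x1 — row 1: entry -7/4 ≤ 0; row 2: (5/2)/(3/4) = 10/3; row 3: entry -1/2 ≤ 0. Minimum is 10/3 at row 2 (x2 leaves); pivot element 3/4.
Divide row 2 by 3/4; eliminate column x1 from the other rows.
Row 1 update in column x2: 0 − (-7/4)·(4/3) = 7/3.

7/3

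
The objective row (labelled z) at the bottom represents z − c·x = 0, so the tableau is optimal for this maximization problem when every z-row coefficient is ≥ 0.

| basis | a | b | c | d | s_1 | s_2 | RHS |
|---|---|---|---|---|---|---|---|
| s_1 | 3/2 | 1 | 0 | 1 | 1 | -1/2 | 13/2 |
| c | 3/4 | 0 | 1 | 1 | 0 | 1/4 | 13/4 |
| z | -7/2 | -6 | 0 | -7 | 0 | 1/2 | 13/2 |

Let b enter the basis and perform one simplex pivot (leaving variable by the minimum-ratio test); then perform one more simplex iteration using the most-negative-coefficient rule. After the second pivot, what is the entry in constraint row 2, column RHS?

Ratio test on column b — row 1: (13/2)/1 = 13/2; row 2: entry 0 ≤ 0. Minimum is 13/2 at row 1 (s_1 leaves); pivot element 1.
Divide row 1 by 1; eliminate column b from the other rows.
Second iteration: most negative z-row entry is -5/2 in column s_2, so s_2 enters.
Ratio test on column s_2 — row 1: entry -1/2 ≤ 0; row 2: (13/4)/(1/4) = 13. Minimum is 13 at row 2 (c leaves); pivot element 1/4.
Divide row 2 by 1/4; eliminate column s_2 from the other rows.
After both pivots, the entry at constraint row 2, column RHS is 13.

13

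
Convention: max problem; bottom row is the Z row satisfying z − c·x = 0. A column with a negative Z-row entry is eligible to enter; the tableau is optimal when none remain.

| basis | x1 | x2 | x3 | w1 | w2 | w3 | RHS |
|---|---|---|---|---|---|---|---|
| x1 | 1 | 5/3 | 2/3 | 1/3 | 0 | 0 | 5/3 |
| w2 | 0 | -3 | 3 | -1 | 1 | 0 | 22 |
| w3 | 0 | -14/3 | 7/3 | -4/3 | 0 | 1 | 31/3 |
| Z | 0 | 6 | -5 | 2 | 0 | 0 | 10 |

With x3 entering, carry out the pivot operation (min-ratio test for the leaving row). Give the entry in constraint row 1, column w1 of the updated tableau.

Ratio test on column x3 — row 1: (5/3)/(2/3) = 5/2; row 2: 22/3 = 22/3; row 3: (31/3)/(7/3) = 31/7. Minimum is 5/2 at row 1 (x1 leaves); pivot element 2/3.
Divide row 1 by 2/3; eliminate column x3 from the other rows.
In the new row 1, the w1 entry is the old entry divided by the pivot: (1/3)/(2/3) = 1/2.

1/2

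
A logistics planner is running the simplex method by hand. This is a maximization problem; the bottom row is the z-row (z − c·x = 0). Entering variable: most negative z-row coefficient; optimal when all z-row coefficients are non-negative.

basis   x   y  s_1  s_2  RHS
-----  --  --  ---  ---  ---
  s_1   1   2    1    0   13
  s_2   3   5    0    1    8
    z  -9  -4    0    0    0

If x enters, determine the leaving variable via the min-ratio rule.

Column x entries and ratios — s_1: 13/1 = 13; s_2: 8/3 = 8/3.
Smallest ratio is 8/3 in the row of s_2, so s_2 leaves.

s_2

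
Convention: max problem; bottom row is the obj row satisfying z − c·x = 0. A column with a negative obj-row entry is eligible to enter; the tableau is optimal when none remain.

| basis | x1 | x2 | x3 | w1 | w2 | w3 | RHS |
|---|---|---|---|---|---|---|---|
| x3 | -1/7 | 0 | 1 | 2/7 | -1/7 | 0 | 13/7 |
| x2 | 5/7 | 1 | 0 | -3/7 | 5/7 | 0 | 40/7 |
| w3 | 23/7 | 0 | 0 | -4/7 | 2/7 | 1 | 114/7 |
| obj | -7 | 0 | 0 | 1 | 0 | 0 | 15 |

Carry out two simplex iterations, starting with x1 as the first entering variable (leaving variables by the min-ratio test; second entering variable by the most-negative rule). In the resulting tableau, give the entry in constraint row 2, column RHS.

31/6

Ratio test on column x1 — row 1: entry -1/7 ≤ 0; row 2: (40/7)/(5/7) = 8; row 3: (114/7)/(23/7) = 114/23. Minimum is 114/23 at row 3 (w3 leaves); pivot element 23/7.
Divide row 3 by 23/7; eliminate column x1 from the other rows.
Second iteration: most negative obj-row entry is -5/23 in column w1, so w1 enters.
Ratio test on column w1 — row 1: (59/23)/(6/23) = 59/6; row 2: entry -7/23 ≤ 0; row 3: entry -4/23 ≤ 0. Minimum is 59/6 at row 1 (x3 leaves); pivot element 6/23.
Divide row 1 by 6/23; eliminate column w1 from the other rows.
After both pivots, the entry at constraint row 2, column RHS is 31/6.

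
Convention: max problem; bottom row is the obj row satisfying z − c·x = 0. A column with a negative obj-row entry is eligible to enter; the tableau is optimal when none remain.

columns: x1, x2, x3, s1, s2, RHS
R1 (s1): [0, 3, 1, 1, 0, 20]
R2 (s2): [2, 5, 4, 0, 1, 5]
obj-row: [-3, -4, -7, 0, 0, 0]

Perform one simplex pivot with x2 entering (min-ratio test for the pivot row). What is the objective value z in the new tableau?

4

Ratio test on column x2 — row 1: 20/3 = 20/3; row 2: 5/5 = 1. Minimum is 1 at row 2 (s2 leaves); pivot element 5.
Pivot on row 2; the obj-row RHS becomes 0 − (-4)·1 = 4.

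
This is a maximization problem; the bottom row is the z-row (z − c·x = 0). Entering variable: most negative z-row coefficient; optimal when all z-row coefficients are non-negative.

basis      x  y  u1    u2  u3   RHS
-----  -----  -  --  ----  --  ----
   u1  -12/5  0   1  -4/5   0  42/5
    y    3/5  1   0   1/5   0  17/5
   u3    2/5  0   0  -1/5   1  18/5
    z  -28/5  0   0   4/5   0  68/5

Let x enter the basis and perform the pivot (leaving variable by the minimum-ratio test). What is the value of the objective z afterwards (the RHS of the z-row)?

136/3

Ratio test on column x — row 1: entry -12/5 ≤ 0; row 2: (17/5)/(3/5) = 17/3; row 3: (18/5)/(2/5) = 9. Minimum is 17/3 at row 2 (y leaves); pivot element 3/5.
Pivot on row 2; the z-row RHS becomes 68/5 − (-28/5)·(17/3) = 136/3.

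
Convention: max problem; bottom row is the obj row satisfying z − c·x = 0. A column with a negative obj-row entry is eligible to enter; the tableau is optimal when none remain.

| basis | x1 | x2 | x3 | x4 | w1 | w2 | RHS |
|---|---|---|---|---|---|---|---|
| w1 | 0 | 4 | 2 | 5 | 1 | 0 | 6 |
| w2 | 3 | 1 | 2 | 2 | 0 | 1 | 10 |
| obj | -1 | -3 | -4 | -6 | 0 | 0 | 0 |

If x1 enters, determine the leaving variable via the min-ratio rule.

w2

Column x1 entries and ratios — w1: 0 ≤ 0, skip; w2: 10/3 = 10/3.
Smallest ratio is 10/3 in the row of w2, so w2 leaves.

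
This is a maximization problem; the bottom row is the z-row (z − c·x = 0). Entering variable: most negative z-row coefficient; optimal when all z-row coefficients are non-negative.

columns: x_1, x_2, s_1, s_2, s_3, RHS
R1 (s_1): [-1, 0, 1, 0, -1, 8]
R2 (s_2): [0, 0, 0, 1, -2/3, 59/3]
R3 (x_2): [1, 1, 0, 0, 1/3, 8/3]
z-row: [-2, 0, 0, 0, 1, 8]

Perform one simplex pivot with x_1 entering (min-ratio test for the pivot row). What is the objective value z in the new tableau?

40/3

Ratio test on column x_1 — row 1: entry -1 ≤ 0; row 2: entry 0 ≤ 0; row 3: (8/3)/1 = 8/3. Minimum is 8/3 at row 3 (x_2 leaves); pivot element 1.
Pivot on row 3; the z-row RHS becomes 8 − (-2)·(8/3) = 40/3.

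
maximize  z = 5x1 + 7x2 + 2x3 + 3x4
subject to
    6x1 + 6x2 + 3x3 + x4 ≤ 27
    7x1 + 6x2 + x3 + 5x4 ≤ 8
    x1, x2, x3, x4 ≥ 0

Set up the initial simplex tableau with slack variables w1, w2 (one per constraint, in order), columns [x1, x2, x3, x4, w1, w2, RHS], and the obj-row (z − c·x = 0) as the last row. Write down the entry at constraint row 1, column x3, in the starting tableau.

Constraint 1 has coefficient 3 on x3.

3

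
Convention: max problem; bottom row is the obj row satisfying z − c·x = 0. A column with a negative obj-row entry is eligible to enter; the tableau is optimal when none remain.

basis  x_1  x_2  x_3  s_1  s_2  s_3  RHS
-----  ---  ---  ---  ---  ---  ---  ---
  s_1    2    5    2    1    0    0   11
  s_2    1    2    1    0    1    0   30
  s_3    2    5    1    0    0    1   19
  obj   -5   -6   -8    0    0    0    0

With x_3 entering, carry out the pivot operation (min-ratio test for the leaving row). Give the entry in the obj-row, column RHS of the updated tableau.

Ratio test on column x_3 — row 1: 11/2 = 11/2; row 2: 30/1 = 30; row 3: 19/1 = 19. Minimum is 11/2 at row 1 (s_1 leaves); pivot element 2.
Divide row 1 by 2; eliminate column x_3 from the other rows.
obj-row update in column RHS: 0 − (-8)·(11/2) = 44.

44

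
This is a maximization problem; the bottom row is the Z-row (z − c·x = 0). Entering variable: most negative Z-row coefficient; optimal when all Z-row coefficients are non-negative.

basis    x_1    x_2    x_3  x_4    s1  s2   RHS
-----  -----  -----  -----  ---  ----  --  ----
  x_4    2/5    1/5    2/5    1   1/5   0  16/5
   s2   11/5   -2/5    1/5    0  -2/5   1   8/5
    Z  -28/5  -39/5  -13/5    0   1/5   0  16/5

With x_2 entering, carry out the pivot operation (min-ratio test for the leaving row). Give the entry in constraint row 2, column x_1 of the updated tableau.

3

Ratio test on column x_2 — row 1: (16/5)/(1/5) = 16; row 2: entry -2/5 ≤ 0. Minimum is 16 at row 1 (x_4 leaves); pivot element 1/5.
Divide row 1 by 1/5; eliminate column x_2 from the other rows.
Row 2 update in column x_1: 11/5 − (-2/5)·2 = 3.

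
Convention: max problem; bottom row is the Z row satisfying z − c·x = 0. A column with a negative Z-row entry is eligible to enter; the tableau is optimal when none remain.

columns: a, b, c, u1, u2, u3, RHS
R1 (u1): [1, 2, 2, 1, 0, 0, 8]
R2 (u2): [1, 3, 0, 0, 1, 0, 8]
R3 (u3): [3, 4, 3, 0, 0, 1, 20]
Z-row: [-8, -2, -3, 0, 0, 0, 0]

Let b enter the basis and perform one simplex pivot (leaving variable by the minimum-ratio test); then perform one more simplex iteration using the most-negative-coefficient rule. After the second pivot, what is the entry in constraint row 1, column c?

Ratio test on column b — row 1: 8/2 = 4; row 2: 8/3 = 8/3; row 3: 20/4 = 5. Minimum is 8/3 at row 2 (u2 leaves); pivot element 3.
Divide row 2 by 3; eliminate column b from the other rows.
Second iteration: most negative Z-row entry is -22/3 in column a, so a enters.
Ratio test on column a — row 1: (8/3)/(1/3) = 8; row 2: (8/3)/(1/3) = 8; row 3: (28/3)/(5/3) = 28/5. Minimum is 28/5 at row 3 (u3 leaves); pivot element 5/3.
Divide row 3 by 5/3; eliminate column a from the other rows.
After both pivots, the entry at constraint row 1, column c is 7/5.

7/5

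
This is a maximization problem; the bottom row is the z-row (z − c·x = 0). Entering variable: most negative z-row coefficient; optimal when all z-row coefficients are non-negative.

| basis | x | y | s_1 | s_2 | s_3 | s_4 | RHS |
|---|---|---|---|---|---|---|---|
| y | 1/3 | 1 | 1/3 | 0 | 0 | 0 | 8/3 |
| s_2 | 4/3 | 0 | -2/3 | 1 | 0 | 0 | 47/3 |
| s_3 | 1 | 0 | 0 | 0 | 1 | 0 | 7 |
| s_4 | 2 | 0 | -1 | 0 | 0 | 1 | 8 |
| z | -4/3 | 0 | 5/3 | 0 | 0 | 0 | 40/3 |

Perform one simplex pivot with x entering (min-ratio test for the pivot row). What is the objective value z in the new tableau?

56/3

Ratio test on column x — row 1: (8/3)/(1/3) = 8; row 2: (47/3)/(4/3) = 47/4; row 3: 7/1 = 7; row 4: 8/2 = 4. Minimum is 4 at row 4 (s_4 leaves); pivot element 2.
Pivot on row 4; the z-row RHS becomes 40/3 − (-4/3)·4 = 56/3.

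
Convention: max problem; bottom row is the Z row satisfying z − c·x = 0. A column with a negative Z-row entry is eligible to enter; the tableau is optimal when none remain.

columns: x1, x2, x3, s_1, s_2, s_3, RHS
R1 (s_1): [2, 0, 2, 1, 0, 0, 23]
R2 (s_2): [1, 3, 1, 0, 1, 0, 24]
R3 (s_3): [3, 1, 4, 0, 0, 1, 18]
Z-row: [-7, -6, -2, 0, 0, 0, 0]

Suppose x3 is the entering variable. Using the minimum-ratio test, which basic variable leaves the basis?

Column x3 entries and ratios — s_1: 23/2 = 23/2; s_2: 24/1 = 24; s_3: 18/4 = 9/2.
Smallest ratio is 9/2 in the row of s_3, so s_3 leaves.

s_3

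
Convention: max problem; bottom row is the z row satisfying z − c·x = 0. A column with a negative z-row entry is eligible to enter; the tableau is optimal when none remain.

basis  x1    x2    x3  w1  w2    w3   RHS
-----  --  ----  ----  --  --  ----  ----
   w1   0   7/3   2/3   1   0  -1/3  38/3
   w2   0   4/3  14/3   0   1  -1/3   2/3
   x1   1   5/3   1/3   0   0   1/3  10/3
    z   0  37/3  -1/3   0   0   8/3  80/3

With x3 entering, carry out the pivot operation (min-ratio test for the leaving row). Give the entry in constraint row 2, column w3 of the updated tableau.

-1/14

Ratio test on column x3 — row 1: (38/3)/(2/3) = 19; row 2: (2/3)/(14/3) = 1/7; row 3: (10/3)/(1/3) = 10. Minimum is 1/7 at row 2 (w2 leaves); pivot element 14/3.
Divide row 2 by 14/3; eliminate column x3 from the other rows.
In the new row 2, the w3 entry is the old entry divided by the pivot: (-1/3)/(14/3) = -1/14.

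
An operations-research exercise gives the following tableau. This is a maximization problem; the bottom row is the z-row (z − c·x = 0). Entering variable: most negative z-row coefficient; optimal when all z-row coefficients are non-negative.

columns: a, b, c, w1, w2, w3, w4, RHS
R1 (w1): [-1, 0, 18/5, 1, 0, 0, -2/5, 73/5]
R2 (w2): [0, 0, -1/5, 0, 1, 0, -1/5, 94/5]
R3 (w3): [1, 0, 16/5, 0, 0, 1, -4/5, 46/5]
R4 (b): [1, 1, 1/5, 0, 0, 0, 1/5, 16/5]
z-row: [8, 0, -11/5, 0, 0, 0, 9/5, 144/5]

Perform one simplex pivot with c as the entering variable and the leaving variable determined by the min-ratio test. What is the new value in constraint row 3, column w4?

-1/4

Ratio test on column c — row 1: (73/5)/(18/5) = 73/18; row 2: entry -1/5 ≤ 0; row 3: (46/5)/(16/5) = 23/8; row 4: (16/5)/(1/5) = 16. Minimum is 23/8 at row 3 (w3 leaves); pivot element 16/5.
Divide row 3 by 16/5; eliminate column c from the other rows.
In the new row 3, the w4 entry is the old entry divided by the pivot: (-4/5)/(16/5) = -1/4.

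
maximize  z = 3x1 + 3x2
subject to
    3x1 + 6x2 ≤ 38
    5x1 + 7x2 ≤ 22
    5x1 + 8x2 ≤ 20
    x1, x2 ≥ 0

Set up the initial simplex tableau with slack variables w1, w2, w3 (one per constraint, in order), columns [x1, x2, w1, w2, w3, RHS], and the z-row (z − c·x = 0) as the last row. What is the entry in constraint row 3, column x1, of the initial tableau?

Constraint 3 has coefficient 5 on x1.

5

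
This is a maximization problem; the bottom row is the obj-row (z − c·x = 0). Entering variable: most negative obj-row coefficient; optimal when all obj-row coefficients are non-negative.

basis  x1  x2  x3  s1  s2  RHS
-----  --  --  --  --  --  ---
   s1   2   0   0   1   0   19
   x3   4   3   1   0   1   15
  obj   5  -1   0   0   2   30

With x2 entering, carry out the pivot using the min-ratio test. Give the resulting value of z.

35

Ratio test on column x2 — row 1: entry 0 ≤ 0; row 2: 15/3 = 5. Minimum is 5 at row 2 (x3 leaves); pivot element 3.
Pivot on row 2; the obj-row RHS becomes 30 − (-1)·5 = 35.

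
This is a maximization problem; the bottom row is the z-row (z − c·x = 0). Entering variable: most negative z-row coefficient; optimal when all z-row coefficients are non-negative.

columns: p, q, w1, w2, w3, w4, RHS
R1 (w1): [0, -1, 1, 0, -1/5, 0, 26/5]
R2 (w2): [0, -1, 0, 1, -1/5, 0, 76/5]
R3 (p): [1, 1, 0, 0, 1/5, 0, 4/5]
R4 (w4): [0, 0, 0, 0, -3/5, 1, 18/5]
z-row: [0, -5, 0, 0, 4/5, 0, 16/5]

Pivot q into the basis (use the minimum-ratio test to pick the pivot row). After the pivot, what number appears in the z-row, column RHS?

Ratio test on column q — row 1: entry -1 ≤ 0; row 2: entry -1 ≤ 0; row 3: (4/5)/1 = 4/5; row 4: entry 0 ≤ 0. Minimum is 4/5 at row 3 (p leaves); pivot element 1.
Divide row 3 by 1; eliminate column q from the other rows.
z-row update in column RHS: 16/5 − (-5)·(4/5) = 36/5.

36/5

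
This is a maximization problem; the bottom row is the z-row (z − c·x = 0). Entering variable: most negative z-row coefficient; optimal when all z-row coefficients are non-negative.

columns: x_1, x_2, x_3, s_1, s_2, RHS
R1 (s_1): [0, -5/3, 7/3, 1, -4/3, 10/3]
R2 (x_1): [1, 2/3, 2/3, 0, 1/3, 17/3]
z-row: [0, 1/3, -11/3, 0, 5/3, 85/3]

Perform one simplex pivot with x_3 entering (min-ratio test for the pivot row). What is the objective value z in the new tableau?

Ratio test on column x_3 — row 1: (10/3)/(7/3) = 10/7; row 2: (17/3)/(2/3) = 17/2. Minimum is 10/7 at row 1 (s_1 leaves); pivot element 7/3.
Pivot on row 1; the z-row RHS becomes 85/3 − (-11/3)·(10/7) = 235/7.

235/7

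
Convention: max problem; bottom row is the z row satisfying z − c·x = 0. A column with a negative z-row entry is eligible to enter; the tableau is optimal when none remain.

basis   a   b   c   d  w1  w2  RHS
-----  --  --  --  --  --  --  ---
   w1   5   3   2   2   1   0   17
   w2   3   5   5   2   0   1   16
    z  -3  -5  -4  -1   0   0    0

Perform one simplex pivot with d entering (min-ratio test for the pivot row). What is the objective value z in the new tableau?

Ratio test on column d — row 1: 17/2 = 17/2; row 2: 16/2 = 8. Minimum is 8 at row 2 (w2 leaves); pivot element 2.
Pivot on row 2; the z-row RHS becomes 0 − (-1)·8 = 8.

8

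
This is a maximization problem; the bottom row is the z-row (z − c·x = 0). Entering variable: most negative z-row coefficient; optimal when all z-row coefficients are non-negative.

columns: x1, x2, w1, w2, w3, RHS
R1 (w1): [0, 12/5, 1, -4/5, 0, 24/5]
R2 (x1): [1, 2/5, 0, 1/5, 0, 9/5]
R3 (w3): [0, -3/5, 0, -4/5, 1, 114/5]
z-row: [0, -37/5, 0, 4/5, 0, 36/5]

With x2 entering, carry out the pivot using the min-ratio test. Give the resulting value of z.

Ratio test on column x2 — row 1: (24/5)/(12/5) = 2; row 2: (9/5)/(2/5) = 9/2; row 3: entry -3/5 ≤ 0. Minimum is 2 at row 1 (w1 leaves); pivot element 12/5.
Pivot on row 1; the z-row RHS becomes 36/5 − (-37/5)·2 = 22.

22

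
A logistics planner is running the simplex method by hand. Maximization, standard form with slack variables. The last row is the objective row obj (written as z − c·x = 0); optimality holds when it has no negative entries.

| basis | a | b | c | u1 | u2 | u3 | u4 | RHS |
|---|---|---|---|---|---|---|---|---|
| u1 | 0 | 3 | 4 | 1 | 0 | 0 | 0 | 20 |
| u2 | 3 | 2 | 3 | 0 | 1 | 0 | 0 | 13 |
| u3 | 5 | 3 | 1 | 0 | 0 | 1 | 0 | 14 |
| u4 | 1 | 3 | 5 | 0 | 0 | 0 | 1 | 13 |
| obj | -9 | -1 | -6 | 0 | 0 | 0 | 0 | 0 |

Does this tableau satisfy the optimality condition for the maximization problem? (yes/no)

The obj-row has a negative entry -9 in column a, so it is not optimal.

no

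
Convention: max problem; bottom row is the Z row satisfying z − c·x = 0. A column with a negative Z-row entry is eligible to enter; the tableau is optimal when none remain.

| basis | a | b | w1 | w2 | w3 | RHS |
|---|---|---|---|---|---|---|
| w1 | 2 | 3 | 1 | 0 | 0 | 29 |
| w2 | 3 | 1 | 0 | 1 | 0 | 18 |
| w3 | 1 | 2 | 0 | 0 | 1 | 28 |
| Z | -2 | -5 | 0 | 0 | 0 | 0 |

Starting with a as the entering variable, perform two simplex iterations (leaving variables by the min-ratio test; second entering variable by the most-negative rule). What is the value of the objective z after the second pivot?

Ratio test on column a — row 1: 29/2 = 29/2; row 2: 18/3 = 6; row 3: 28/1 = 28. Minimum is 6 at row 2 (w2 leaves); pivot element 3.
Pivot on row 2; the Z-row RHS becomes 0 − (-2)·6 = 12.
Next entering variable (most negative Z-row entry -13/3): b.
Ratio test on column b — row 1: 17/(7/3) = 51/7; row 2: 6/(1/3) = 18; row 3: 22/(5/3) = 66/5. Minimum is 51/7 at row 1 (w1 leaves); pivot element 7/3.
After the second pivot the Z-row RHS is 12 − (-13/3)·(51/7) = 305/7.

305/7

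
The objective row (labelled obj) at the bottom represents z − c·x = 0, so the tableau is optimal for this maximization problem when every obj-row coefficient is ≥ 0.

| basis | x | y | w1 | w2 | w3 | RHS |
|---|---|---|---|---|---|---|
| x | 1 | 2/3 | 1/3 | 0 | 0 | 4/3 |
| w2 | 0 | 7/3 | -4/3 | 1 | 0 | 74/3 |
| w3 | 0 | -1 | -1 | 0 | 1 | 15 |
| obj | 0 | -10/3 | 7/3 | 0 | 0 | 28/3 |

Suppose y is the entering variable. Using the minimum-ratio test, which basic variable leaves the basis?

x

Column y entries and ratios — x: (4/3)/(2/3) = 2; w2: (74/3)/(7/3) = 74/7; w3: -1 ≤ 0, skip.
Smallest ratio is 2 in the row of x, so x leaves.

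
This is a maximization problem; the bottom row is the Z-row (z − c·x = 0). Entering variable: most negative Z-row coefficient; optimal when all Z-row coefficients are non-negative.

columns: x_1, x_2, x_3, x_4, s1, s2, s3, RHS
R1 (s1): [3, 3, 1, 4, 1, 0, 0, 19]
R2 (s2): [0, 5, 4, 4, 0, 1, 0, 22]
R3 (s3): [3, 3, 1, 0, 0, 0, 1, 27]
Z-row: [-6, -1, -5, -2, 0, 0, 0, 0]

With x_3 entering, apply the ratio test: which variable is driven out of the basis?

Column x_3 entries and ratios — s1: 19/1 = 19; s2: 22/4 = 11/2; s3: 27/1 = 27.
Smallest ratio is 11/2 in the row of s2, so s2 leaves.

s2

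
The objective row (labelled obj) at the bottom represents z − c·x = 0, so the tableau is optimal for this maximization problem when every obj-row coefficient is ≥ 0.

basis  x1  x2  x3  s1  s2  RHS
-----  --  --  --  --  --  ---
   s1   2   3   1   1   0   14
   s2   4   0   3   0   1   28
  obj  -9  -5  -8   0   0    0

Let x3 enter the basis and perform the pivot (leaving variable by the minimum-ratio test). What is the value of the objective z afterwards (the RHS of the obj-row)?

Ratio test on column x3 — row 1: 14/1 = 14; row 2: 28/3 = 28/3. Minimum is 28/3 at row 2 (s2 leaves); pivot element 3.
Pivot on row 2; the obj-row RHS becomes 0 − (-8)·(28/3) = 224/3.

224/3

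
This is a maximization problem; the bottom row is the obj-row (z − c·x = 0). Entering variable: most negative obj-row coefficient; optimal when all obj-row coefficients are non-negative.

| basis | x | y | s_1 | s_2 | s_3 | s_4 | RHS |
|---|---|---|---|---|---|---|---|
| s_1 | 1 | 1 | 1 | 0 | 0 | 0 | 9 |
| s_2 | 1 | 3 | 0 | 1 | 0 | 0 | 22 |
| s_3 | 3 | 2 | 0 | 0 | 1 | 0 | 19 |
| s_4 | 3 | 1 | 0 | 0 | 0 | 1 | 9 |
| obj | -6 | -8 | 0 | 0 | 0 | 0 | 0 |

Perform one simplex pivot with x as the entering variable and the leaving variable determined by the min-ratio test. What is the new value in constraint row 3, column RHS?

10

Ratio test on column x — row 1: 9/1 = 9; row 2: 22/1 = 22; row 3: 19/3 = 19/3; row 4: 9/3 = 3. Minimum is 3 at row 4 (s_4 leaves); pivot element 3.
Divide row 4 by 3; eliminate column x from the other rows.
Row 3 update in column RHS: 19 − 3·3 = 10.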